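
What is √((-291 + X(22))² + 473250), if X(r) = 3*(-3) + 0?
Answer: 5*√22530 ≈ 750.50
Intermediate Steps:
X(r) = -9 (X(r) = -9 + 0 = -9)
√((-291 + X(22))² + 473250) = √((-291 - 9)² + 473250) = √((-300)² + 473250) = √(90000 + 473250) = √563250 = 5*√22530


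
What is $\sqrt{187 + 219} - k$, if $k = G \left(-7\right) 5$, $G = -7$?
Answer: $-245 + \sqrt{406} \approx -224.85$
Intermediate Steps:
$k = 245$ ($k = \left(-7\right) \left(-7\right) 5 = 49 \cdot 5 = 245$)
$\sqrt{187 + 219} - k = \sqrt{187 + 219} - 245 = \sqrt{406} - 245 = -245 + \sqrt{406}$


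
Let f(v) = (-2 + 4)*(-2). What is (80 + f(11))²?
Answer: 5776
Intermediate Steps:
f(v) = -4 (f(v) = 2*(-2) = -4)
(80 + f(11))² = (80 - 4)² = 76² = 5776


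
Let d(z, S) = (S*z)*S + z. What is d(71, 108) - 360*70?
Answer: 803015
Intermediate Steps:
d(z, S) = z + z*S² (d(z, S) = z*S² + z = z + z*S²)
d(71, 108) - 360*70 = 71*(1 + 108²) - 360*70 = 71*(1 + 11664) - 1*25200 = 71*11665 - 25200 = 828215 - 25200 = 803015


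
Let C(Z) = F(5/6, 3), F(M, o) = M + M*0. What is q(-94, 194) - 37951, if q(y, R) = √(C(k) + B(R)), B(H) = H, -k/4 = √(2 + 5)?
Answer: -37951 + √7014/6 ≈ -37937.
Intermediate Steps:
k = -4*√7 (k = -4*√(2 + 5) = -4*√7 ≈ -10.583)
F(M, o) = M (F(M, o) = M + 0 = M)
C(Z) = ⅚ (C(Z) = 5/6 = 5*(⅙) = ⅚)
q(y, R) = √(⅚ + R)
q(-94, 194) - 37951 = √(30 + 36*194)/6 - 37951 = √(30 + 6984)/6 - 37951 = √7014/6 - 37951 = -37951 + √7014/6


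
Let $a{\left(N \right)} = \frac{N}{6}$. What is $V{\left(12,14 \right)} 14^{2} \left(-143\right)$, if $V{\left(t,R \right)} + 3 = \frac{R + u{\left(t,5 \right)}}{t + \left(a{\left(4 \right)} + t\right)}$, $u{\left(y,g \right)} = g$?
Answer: $\frac{2312310}{37} \approx 62495.0$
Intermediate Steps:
$a{\left(N \right)} = \frac{N}{6}$ ($a{\left(N \right)} = N \frac{1}{6} = \frac{N}{6}$)
$V{\left(t,R \right)} = -3 + \frac{5 + R}{\frac{2}{3} + 2 t}$ ($V{\left(t,R \right)} = -3 + \frac{R + 5}{t + \left(\frac{1}{6} \cdot 4 + t\right)} = -3 + \frac{5 + R}{t + \left(\frac{2}{3} + t\right)} = -3 + \frac{5 + R}{\frac{2}{3} + 2 t}$)
$V{\left(12,14 \right)} 14^{2} \left(-143\right) = \frac{3 \left(3 + 14 - 72\right)}{2 \left(1 + 3 \cdot 12\right)} 14^{2} \left(-143\right) = \frac{3 \left(3 + 14 - 72\right)}{2 \left(1 + 36\right)} 196 \left(-143\right) = \frac{3}{2} \cdot \frac{1}{37} \left(-55\right) 196 \left(-143\right) = \left(- \frac{165}{74}\right) 196 \left(-143\right) = \left(- \frac{16170}{37}\right) \left(-143\right) = \frac{2312310}{37}$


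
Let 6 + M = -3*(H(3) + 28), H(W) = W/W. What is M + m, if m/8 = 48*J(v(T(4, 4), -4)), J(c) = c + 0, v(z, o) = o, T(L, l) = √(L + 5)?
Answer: -1629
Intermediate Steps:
T(L, l) = √(5 + L)
H(W) = 1
J(c) = c
m = -1536 (m = 8*(48*(-4)) = 8*(-192) = -1536)
M = -93 (M = -6 - 3*(1 + 28) = -6 - 3*29 = -6 - 87 = -93)
M + m = -93 - 1536 = -1629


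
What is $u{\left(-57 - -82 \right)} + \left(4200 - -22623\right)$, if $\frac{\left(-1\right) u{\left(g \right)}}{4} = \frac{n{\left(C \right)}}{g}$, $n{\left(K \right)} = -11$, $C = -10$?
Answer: $\frac{670619}{25} \approx 26825.0$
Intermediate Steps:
$u{\left(g \right)} = \frac{44}{g}$ ($u{\left(g \right)} = - 4 \left(- \frac{11}{g}\right) = \frac{44}{g}$)
$u{\left(-57 - -82 \right)} + \left(4200 - -22623\right) = \frac{44}{-57 - -82} + \left(4200 - -22623\right) = \frac{44}{-57 + 82} + \left(4200 + 22623\right) = \frac{44}{25} + 26823 = \frac{670619}{25}$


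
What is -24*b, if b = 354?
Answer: -8496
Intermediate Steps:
-24*b = -24*354 = -8496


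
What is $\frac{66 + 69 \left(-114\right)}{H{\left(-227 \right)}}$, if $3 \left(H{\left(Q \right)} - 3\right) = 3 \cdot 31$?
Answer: $- \frac{3900}{17} \approx -229.41$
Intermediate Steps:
$H{\left(Q \right)} = 34$ ($H{\left(Q \right)} = 3 + \frac{3 \cdot 31}{3} = 3 + \frac{1}{3} \cdot 93 = 3 + 31 = 34$)
$\frac{66 + 69 \left(-114\right)}{H{\left(-227 \right)}} = \frac{66 + 69 \left(-114\right)}{34} = \left(66 - 7866\right) \frac{1}{34} = \left(-7800\right) \frac{1}{34} = - \frac{3900}{17}$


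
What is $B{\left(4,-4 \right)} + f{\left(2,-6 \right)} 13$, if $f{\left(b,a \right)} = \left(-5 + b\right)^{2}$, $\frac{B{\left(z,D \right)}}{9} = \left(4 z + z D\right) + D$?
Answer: $81$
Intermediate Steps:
$B{\left(z,D \right)} = 9 D + 36 z + 9 D z$ ($B{\left(z,D \right)} = 9 \left(\left(4 z + z D\right) + D\right) = 9 \left(\left(4 z + D z\right) + D\right) = 9 \left(D + 4 z + D z\right) = 9 D + 36 z + 9 D z$)
$B{\left(4,-4 \right)} + f{\left(2,-6 \right)} 13 = \left(9 \left(-4\right) + 36 \cdot 4 + 9 \left(-4\right) 4\right) + \left(-5 + 2\right)^{2} \cdot 13 = \left(-36 + 144 - 144\right) + \left(-3\right)^{2} \cdot 13 = -36 + 9 \cdot 13 = -36 + 117 = 81$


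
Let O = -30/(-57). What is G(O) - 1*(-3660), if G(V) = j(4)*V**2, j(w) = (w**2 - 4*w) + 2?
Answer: 1321460/361 ≈ 3660.6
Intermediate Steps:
O = 10/19 (O = -30*(-1/57) = 10/19 ≈ 0.52632)
j(w) = 2 + w**2 - 4*w
G(V) = 2*V**2 (G(V) = (2 + 4**2 - 4*4)*V**2 = (2 + 16 - 16)*V**2 = 2*V**2)
G(O) - 1*(-3660) = 2*(10/19)**2 - 1*(-3660) = 2*(100/361) + 3660 = 200/361 + 3660 = 1321460/361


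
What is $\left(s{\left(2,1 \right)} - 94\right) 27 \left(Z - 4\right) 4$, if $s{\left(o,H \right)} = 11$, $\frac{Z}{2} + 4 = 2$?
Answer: $71712$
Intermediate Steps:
$Z = -4$ ($Z = -8 + 2 \cdot 2 = -8 + 4 = -4$)
$\left(s{\left(2,1 \right)} - 94\right) 27 \left(Z - 4\right) 4 = \left(11 - 94\right) 27 \left(-4 - 4\right) 4 = \left(11 - 94\right) 27 \left(\left(-8\right) 4\right) = \left(11 - 94\right) 27 \left(-32\right) = \left(-83\right) \left(-864\right) = 71712$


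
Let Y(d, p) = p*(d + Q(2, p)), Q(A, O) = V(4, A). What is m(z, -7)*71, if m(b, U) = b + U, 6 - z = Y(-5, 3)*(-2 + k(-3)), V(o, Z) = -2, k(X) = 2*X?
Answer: -11999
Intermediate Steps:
Q(A, O) = -2
Y(d, p) = p*(-2 + d) (Y(d, p) = p*(d - 2) = p*(-2 + d))
z = -162 (z = 6 - 3*(-2 - 5)*(-2 + 2*(-3)) = 6 - 3*(-7)*(-2 - 6) = 6 - (-21)*(-8) = 6 - 1*168 = 6 - 168 = -162)
m(b, U) = U + b
m(z, -7)*71 = (-7 - 162)*71 = -169*71 = -11999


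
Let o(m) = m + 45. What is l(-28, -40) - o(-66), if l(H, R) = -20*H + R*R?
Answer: 2181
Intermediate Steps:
l(H, R) = R² - 20*H (l(H, R) = -20*H + R² = R² - 20*H)
o(m) = 45 + m
l(-28, -40) - o(-66) = ((-40)² - 20*(-28)) - (45 - 66) = (1600 + 560) - 1*(-21) = 2160 + 21 = 2181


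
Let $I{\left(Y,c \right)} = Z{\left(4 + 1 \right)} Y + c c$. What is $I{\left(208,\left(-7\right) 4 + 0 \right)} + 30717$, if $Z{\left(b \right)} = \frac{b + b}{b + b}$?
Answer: $31709$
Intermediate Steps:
$Z{\left(b \right)} = 1$ ($Z{\left(b \right)} = \frac{2 b}{2 b} = 2 b \frac{1}{2 b} = 1$)
$I{\left(Y,c \right)} = Y + c^{2}$ ($I{\left(Y,c \right)} = 1 Y + c c = Y + c^{2}$)
$I{\left(208,\left(-7\right) 4 + 0 \right)} + 30717 = \left(208 + \left(\left(-7\right) 4 + 0\right)^{2}\right) + 30717 = \left(208 + \left(-28 + 0\right)^{2}\right) + 30717 = \left(208 + \left(-28\right)^{2}\right) + 30717 = \left(208 + 784\right) + 30717 = 992 + 30717 = 31709$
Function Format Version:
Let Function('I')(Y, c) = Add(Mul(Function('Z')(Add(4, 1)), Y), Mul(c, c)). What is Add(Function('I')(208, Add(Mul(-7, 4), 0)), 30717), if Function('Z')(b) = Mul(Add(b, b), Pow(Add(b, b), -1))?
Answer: 31709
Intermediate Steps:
Function('Z')(b) = 1 (Function('Z')(b) = Mul(Mul(2, b), Pow(Mul(2, b), -1)) = Mul(Mul(2, b), Mul(Rational(1, 2), Pow(b, -1))) = 1)
Function('I')(Y, c) = Add(Y, Pow(c, 2)) (Function('I')(Y, c) = Add(Mul(1, Y), Mul(c, c)) = Add(Y, Pow(c, 2)))
Add(Function('I')(208, Add(Mul(-7, 4), 0)), 30717) = Add(Add(208, Pow(Add(Mul(-7, 4), 0), 2)), 30717) = Add(Add(208, Pow(Add(-28, 0), 2)), 30717) = Add(Add(208, Pow(-28, 2)), 30717) = Add(Add(208, 784), 30717) = Add(992, 30717) = 31709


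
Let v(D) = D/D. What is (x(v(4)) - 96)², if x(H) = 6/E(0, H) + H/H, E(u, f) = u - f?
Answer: 10201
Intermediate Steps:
v(D) = 1
x(H) = 1 - 6/H (x(H) = 6/(0 - H) + H/H = 6/((-H)) + 1 = 6*(-1/H) + 1 = -6/H + 1 = 1 - 6/H)
(x(v(4)) - 96)² = ((-6 + 1)/1 - 96)² = (1*(-5) - 96)² = (-5 - 96)² = (-101)² = 10201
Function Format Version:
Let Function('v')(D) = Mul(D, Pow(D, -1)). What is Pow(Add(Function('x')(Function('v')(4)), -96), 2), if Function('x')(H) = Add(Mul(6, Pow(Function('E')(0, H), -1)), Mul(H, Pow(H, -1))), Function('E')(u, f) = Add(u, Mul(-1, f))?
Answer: 10201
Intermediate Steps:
Function('v')(D) = 1
Function('x')(H) = Add(1, Mul(-6, Pow(H, -1))) (Function('x')(H) = Add(Mul(6, Pow(Add(0, Mul(-1, H)), -1)), Mul(H, Pow(H, -1))) = Add(Mul(6, Pow(Mul(-1, H), -1)), 1) = Add(Mul(6, Mul(-1, Pow(H, -1))), 1) = Add(Mul(-6, Pow(H, -1)), 1) = Add(1, Mul(-6, Pow(H, -1))))
Pow(Add(Function('x')(Function('v')(4)), -96), 2) = Pow(Add(Mul(Pow(1, -1), Add(-6, 1)), -96), 2) = Pow(Add(Mul(1, -5), -96), 2) = Pow(Add(-5, -96), 2) = Pow(-101, 2) = 10201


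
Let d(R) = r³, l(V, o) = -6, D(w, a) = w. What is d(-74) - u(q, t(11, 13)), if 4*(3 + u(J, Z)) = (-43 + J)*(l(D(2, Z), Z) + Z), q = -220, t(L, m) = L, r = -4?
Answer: 1071/4 ≈ 267.75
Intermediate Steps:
d(R) = -64 (d(R) = (-4)³ = -64)
u(J, Z) = -3 + (-43 + J)*(-6 + Z)/4 (u(J, Z) = -3 + ((-43 + J)*(-6 + Z))/4 = -3 + (-43 + J)*(-6 + Z)/4)
d(-74) - u(q, t(11, 13)) = -64 - (123/2 - 43/4*11 - 3/2*(-220) + (¼)*(-220)*11) = -64 - (123/2 - 473/4 + 330 - 605) = -64 - 1*(-1327/4) = -64 + 1327/4 = 1071/4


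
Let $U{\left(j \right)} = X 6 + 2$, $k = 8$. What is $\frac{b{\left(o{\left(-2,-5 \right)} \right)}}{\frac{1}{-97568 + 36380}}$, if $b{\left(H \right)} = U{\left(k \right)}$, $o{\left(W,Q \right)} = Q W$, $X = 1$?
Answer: $-489504$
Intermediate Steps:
$U{\left(j \right)} = 8$ ($U{\left(j \right)} = 1 \cdot 6 + 2 = 6 + 2 = 8$)
$b{\left(H \right)} = 8$
$\frac{b{\left(o{\left(-2,-5 \right)} \right)}}{\frac{1}{-97568 + 36380}} = \frac{8}{\frac{1}{-97568 + 36380}} = \frac{8}{\frac{1}{-61188}} = \frac{8}{- \frac{1}{61188}} = 8 \left(-61188\right) = -489504$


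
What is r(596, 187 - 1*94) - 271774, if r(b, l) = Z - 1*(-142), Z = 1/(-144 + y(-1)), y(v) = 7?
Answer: -37213585/137 ≈ -2.7163e+5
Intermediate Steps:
Z = -1/137 (Z = 1/(-144 + 7) = 1/(-137) = -1/137 ≈ -0.0072993)
r(b, l) = 19453/137 (r(b, l) = -1/137 - 1*(-142) = -1/137 + 142 = 19453/137)
r(596, 187 - 1*94) - 271774 = 19453/137 - 271774 = -37213585/137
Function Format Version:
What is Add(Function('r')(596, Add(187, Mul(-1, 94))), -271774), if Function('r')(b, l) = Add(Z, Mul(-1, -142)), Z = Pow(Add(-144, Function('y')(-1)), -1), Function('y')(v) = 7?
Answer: Rational(-37213585, 137) ≈ -2.7163e+5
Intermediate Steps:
Z = Rational(-1, 137) (Z = Pow(Add(-144, 7), -1) = Pow(-137, -1) = Rational(-1, 137) ≈ -0.0072993)
Function('r')(b, l) = Rational(19453, 137) (Function('r')(b, l) = Add(Rational(-1, 137), Mul(-1, -142)) = Add(Rational(-1, 137), 142) = Rational(19453, 137))
Add(Function('r')(596, Add(187, Mul(-1, 94))), -271774) = Add(Rational(19453, 137), -271774) = Rational(-37213585, 137)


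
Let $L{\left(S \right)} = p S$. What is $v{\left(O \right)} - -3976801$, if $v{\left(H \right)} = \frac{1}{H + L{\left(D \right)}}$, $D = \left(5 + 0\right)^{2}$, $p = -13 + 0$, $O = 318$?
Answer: $\frac{27837606}{7} \approx 3.9768 \cdot 10^{6}$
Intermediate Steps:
$p = -13$
$D = 25$ ($D = 5^{2} = 25$)
$L{\left(S \right)} = - 13 S$
$v{\left(H \right)} = \frac{1}{-325 + H}$ ($v{\left(H \right)} = \frac{1}{H - 325} = \frac{1}{-325 + H}$)
$v{\left(O \right)} - -3976801 = \frac{1}{-325 + 318} - -3976801 = \frac{1}{-7} + 3976801 = - \frac{1}{7} + 3976801 = \frac{27837606}{7}$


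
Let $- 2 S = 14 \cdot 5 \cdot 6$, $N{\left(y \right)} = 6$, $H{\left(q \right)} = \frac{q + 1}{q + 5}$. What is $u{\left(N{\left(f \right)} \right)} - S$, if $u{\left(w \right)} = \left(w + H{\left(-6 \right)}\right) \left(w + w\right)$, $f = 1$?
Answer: $342$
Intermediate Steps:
$H{\left(q \right)} = \frac{1 + q}{5 + q}$
$S = -210$ ($S = - \frac{14 \cdot 5 \cdot 6}{2} = - \frac{70 \cdot 6}{2} = \left(- \frac{1}{2}\right) 420 = -210$)
$u{\left(w \right)} = 2 w \left(5 + w\right)$ ($u{\left(w \right)} = \left(w + \frac{1 - 6}{5 - 6}\right) \left(w + w\right) = \left(w + \frac{1}{-1} \left(-5\right)\right) 2 w = \left(w - -5\right) 2 w = \left(w + 5\right) 2 w = \left(5 + w\right) 2 w = 2 w \left(5 + w\right)$)
$u{\left(N{\left(f \right)} \right)} - S = 2 \cdot 6 \left(5 + 6\right) - -210 = 2 \cdot 6 \cdot 11 + 210 = 132 + 210 = 342$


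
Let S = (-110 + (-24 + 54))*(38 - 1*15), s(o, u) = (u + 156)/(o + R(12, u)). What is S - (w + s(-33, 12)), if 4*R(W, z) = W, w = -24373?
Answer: 112693/5 ≈ 22539.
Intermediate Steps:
R(W, z) = W/4
s(o, u) = (156 + u)/(3 + o) (s(o, u) = (u + 156)/(o + (1/4)*12) = (156 + u)/(o + 3) = (156 + u)/(3 + o))
S = -1840 (S = (-110 + 30)*(38 - 15) = -80*23 = -1840)
S - (w + s(-33, 12)) = -1840 - (-24373 + (156 + 12)/(3 - 33)) = -1840 - (-24373 + 168/(-30)) = -1840 - (-24373 - 1/30*168) = -1840 - (-24373 - 28/5) = -1840 - 1*(-121893/5) = -1840 + 121893/5 = 112693/5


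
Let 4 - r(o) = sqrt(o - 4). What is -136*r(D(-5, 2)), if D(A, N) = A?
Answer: -544 + 408*I ≈ -544.0 + 408.0*I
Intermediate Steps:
r(o) = 4 - sqrt(-4 + o) (r(o) = 4 - sqrt(o - 4) = 4 - sqrt(-4 + o))
-136*r(D(-5, 2)) = -136*(4 - sqrt(-4 - 5)) = -136*(4 - sqrt(-9)) = -136*(4 - 3*I) = -544 + 408*I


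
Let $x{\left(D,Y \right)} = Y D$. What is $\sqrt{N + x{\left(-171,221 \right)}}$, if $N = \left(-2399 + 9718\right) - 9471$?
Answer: $i \sqrt{39943} \approx 199.86 i$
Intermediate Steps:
$x{\left(D,Y \right)} = D Y$
$N = -2152$ ($N = 7319 - 9471 = -2152$)
$\sqrt{N + x{\left(-171,221 \right)}} = \sqrt{-2152 - 37791} = \sqrt{-39943} = i \sqrt{39943}$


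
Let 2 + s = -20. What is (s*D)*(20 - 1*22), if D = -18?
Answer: -792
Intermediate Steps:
s = -22 (s = -2 - 20 = -22)
(s*D)*(20 - 1*22) = (-22*(-18))*(20 - 1*22) = 396*(20 - 22) = 396*(-2) = -792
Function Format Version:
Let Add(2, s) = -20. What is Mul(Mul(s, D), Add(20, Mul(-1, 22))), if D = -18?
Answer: -792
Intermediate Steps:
s = -22 (s = Add(-2, -20) = -22)
Mul(Mul(s, D), Add(20, Mul(-1, 22))) = Mul(Mul(-22, -18), Add(20, Mul(-1, 22))) = Mul(396, Add(20, -22)) = Mul(396, -2) = -792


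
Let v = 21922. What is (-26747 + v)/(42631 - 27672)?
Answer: -4825/14959 ≈ -0.32255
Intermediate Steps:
(-26747 + v)/(42631 - 27672) = (-26747 + 21922)/(42631 - 27672) = -4825/14959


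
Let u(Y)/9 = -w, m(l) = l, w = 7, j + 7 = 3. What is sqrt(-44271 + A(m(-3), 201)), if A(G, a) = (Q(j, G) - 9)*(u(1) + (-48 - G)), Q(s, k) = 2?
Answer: 3*I*sqrt(4835) ≈ 208.6*I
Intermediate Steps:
j = -4 (j = -7 + 3 = -4)
u(Y) = -63 (u(Y) = 9*(-1*7) = 9*(-7) = -63)
A(G, a) = 777 + 7*G (A(G, a) = (2 - 9)*(-63 + (-48 - G)) = -7*(-111 - G) = 777 + 7*G)
sqrt(-44271 + A(m(-3), 201)) = sqrt(-44271 + (777 + 7*(-3))) = sqrt(-44271 + (777 - 21)) = sqrt(-44271 + 756) = sqrt(-43515) = 3*I*sqrt(4835)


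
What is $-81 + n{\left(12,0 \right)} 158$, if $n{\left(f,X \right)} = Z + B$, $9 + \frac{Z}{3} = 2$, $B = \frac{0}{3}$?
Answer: $-3399$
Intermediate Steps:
$B = 0$ ($B = 0 \cdot \frac{1}{3} = 0$)
$Z = -21$ ($Z = -27 + 3 \cdot 2 = -27 + 6 = -21$)
$n{\left(f,X \right)} = -21$ ($n{\left(f,X \right)} = -21 + 0 = -21$)
$-81 + n{\left(12,0 \right)} 158 = -81 - 3318 = -3399$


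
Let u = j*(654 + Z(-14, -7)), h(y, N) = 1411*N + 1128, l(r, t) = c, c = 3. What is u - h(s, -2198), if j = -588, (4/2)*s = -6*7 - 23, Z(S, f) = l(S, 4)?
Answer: 2713934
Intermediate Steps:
l(r, t) = 3
Z(S, f) = 3
s = -65/2 (s = (-6*7 - 23)/2 = (-42 - 23)/2 = (½)*(-65) = -65/2 ≈ -32.500)
h(y, N) = 1128 + 1411*N
u = -386316 (u = -588*(654 + 3) = -588*657 = -386316)
u - h(s, -2198) = -386316 - (1128 + 1411*(-2198)) = -386316 - (1128 - 3101378) = -386316 - 1*(-3100250) = -386316 + 3100250 = 2713934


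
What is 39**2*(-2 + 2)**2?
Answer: 0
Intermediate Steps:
39**2*(-2 + 2)**2 = 1521*0**2 = 1521*0 = 0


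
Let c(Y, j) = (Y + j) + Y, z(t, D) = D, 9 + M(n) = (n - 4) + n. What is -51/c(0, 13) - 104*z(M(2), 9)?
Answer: -12219/13 ≈ -939.92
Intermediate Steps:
M(n) = -13 + 2*n (M(n) = -9 + ((n - 4) + n) = -9 + ((-4 + n) + n) = -9 + (-4 + 2*n) = -13 + 2*n)
c(Y, j) = j + 2*Y
-51/c(0, 13) - 104*z(M(2), 9) = -51/(13 + 2*0) - 104*9 = -51/(13 + 0) - 936 = -51/13 - 936 = -12219/13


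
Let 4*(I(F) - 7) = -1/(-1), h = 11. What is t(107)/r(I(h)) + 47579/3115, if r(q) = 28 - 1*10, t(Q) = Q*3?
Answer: 88397/2670 ≈ 33.107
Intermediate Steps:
t(Q) = 3*Q
I(F) = 29/4 (I(F) = 7 + (-1/(-1))/4 = 7 + (-1*(-1))/4 = 7 + (1/4)*1 = 7 + 1/4 = 29/4)
r(q) = 18 (r(q) = 28 - 10 = 18)
t(107)/r(I(h)) + 47579/3115 = (3*107)/18 + 47579/3115 = 321*(1/18) + 47579*(1/3115) = 107/6 + 6797/445 = 88397/2670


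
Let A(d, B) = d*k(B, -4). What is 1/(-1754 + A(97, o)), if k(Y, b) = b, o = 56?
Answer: -1/2142 ≈ -0.00046685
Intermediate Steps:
A(d, B) = -4*d (A(d, B) = d*(-4) = -4*d)
1/(-1754 + A(97, o)) = 1/(-1754 - 4*97) = 1/(-1754 - 388) = 1/(-2142) = -1/2142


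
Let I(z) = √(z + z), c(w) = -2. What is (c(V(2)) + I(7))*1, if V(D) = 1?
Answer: -2 + √14 ≈ 1.7417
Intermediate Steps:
I(z) = √2*√z (I(z) = √(2*z) = √2*√z)
(c(V(2)) + I(7))*1 = (-2 + √2*√7)*1 = (-2 + √14)*1 = -2 + √14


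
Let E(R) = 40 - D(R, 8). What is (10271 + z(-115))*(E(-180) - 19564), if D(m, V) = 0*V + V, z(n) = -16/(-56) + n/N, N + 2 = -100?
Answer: -71628756298/357 ≈ -2.0064e+8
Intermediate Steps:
N = -102 (N = -2 - 100 = -102)
z(n) = 2/7 - n/102 (z(n) = -16/(-56) + n/(-102) = -16*(-1/56) + n*(-1/102) = 2/7 - n/102)
D(m, V) = V (D(m, V) = 0 + V = V)
E(R) = 32 (E(R) = 40 - 1*8 = 40 - 8 = 32)
(10271 + z(-115))*(E(-180) - 19564) = (10271 + (2/7 - 1/102*(-115)))*(32 - 19564) = (10271 + (2/7 + 115/102))*(-19532) = (10271 + 1009/714)*(-19532) = (7334503/714)*(-19532) = -71628756298/357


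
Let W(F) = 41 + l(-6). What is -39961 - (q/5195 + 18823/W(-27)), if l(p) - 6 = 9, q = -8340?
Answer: -334936359/8312 ≈ -40296.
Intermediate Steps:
l(p) = 15 (l(p) = 6 + 9 = 15)
W(F) = 56 (W(F) = 41 + 15 = 56)
-39961 - (q/5195 + 18823/W(-27)) = -39961 - (-8340/5195 + 18823/56) = -39961 - (-8340*1/5195 + 18823*(1/56)) = -39961 - (-1668/1039 + 2689/8) = -39961 - 1*2780527/8312 = -39961 - 2780527/8312 = -334936359/8312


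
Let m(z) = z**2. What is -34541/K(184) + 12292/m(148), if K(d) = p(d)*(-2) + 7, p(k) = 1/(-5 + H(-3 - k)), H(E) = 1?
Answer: -378246937/82140 ≈ -4604.9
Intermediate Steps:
p(k) = -1/4 (p(k) = 1/(-5 + 1) = 1/(-4) = -1/4)
K(d) = 15/2 (K(d) = -1/4*(-2) + 7 = 1/2 + 7 = 15/2)
-34541/K(184) + 12292/m(148) = -34541/15/2 + 12292/(148**2) = -34541*2/15 + 12292/21904 = -69082/15 + 12292*(1/21904) = -69082/15 + 3073/5476 = -378246937/82140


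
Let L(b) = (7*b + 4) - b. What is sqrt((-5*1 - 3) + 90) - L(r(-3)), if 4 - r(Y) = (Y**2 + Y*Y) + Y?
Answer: 62 + sqrt(82) ≈ 71.055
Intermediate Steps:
r(Y) = 4 - Y - 2*Y**2 (r(Y) = 4 - ((Y**2 + Y*Y) + Y) = 4 - ((Y**2 + Y**2) + Y) = 4 - (2*Y**2 + Y) = 4 - (Y + 2*Y**2) = 4 + (-Y - 2*Y**2) = 4 - Y - 2*Y**2)
L(b) = 4 + 6*b (L(b) = (4 + 7*b) - b = 4 + 6*b)
sqrt((-5*1 - 3) + 90) - L(r(-3)) = sqrt((-5*1 - 3) + 90) - (4 + 6*(4 - 1*(-3) - 2*(-3)**2)) = sqrt((-5 - 3) + 90) - (4 + 6*(4 + 3 - 2*9)) = sqrt(-8 + 90) - (4 + 6*(4 + 3 - 18)) = sqrt(82) - (4 + 6*(-11)) = sqrt(82) - (4 - 66) = sqrt(82) - 1*(-62) = sqrt(82) + 62 = 62 + sqrt(82)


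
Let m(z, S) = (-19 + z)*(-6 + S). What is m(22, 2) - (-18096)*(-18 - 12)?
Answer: -542892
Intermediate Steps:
m(22, 2) - (-18096)*(-18 - 12) = (114 - 19*2 - 6*22 + 2*22) - (-18096)*(-18 - 12) = (114 - 38 - 132 + 44) - (-18096)*(-30) = -12 - 1131*480 = -12 - 542880 = -542892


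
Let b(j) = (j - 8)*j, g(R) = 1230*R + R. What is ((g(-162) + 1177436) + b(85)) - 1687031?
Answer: -702472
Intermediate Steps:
g(R) = 1231*R
b(j) = j*(-8 + j) (b(j) = (-8 + j)*j = j*(-8 + j))
((g(-162) + 1177436) + b(85)) - 1687031 = ((1231*(-162) + 1177436) + 85*(-8 + 85)) - 1687031 = ((-199422 + 1177436) + 85*77) - 1687031 = (978014 + 6545) - 1687031 = 984559 - 1687031 = -702472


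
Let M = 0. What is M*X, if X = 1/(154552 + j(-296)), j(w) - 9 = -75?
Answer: 0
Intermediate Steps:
j(w) = -66 (j(w) = 9 - 75 = -66)
X = 1/154486 (X = 1/(154552 - 66) = 1/154486 ≈ 6.4731e-6)
M*X = 0*(1/154486) = 0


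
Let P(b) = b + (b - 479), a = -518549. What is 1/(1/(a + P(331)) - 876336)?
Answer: -518366/454262786977 ≈ -1.1411e-6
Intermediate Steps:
P(b) = -479 + 2*b (P(b) = b + (-479 + b) = -479 + 2*b)
1/(1/(a + P(331)) - 876336) = 1/(1/(-518549 + (-479 + 2*331)) - 876336) = 1/(1/(-518549 + (-479 + 662)) - 876336) = 1/(1/(-518549 + 183) - 876336) = 1/(1/(-518366) - 876336) = 1/(-1/518366 - 876336) = 1/(-454262786977/518366) = -518366/454262786977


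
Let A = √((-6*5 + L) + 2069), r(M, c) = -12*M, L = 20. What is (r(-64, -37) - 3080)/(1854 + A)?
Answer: -4286448/3435257 + 2312*√2059/3435257 ≈ -1.2172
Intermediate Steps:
A = √2059 (A = √((-6*5 + 20) + 2069) = √((-30 + 20) + 2069) = √(-10 + 2069) = √2059 ≈ 45.376)
(r(-64, -37) - 3080)/(1854 + A) = (-12*(-64) - 3080)/(1854 + √2059) = (768 - 3080)/(1854 + √2059) = -2312/(1854 + √2059)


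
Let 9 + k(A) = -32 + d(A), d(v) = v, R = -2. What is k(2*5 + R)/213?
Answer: -11/71 ≈ -0.15493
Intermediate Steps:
k(A) = -41 + A (k(A) = -9 + (-32 + A) = -41 + A)
k(2*5 + R)/213 = (-41 + (2*5 - 2))/213 = (-41 + (10 - 2))*(1/213) = (-41 + 8)*(1/213) = -33*1/213 = -11/71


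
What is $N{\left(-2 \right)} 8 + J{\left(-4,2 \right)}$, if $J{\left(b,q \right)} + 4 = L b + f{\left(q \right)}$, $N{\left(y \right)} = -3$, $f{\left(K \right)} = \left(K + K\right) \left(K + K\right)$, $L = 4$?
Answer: $-28$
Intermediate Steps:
$f{\left(K \right)} = 4 K^{2}$ ($f{\left(K \right)} = 2 K 2 K = 4 K^{2}$)
$J{\left(b,q \right)} = -4 + 4 b + 4 q^{2}$ ($J{\left(b,q \right)} = -4 + \left(4 b + 4 q^{2}\right) = -4 + 4 b + 4 q^{2}$)
$N{\left(-2 \right)} 8 + J{\left(-4,2 \right)} = \left(-3\right) 8 + \left(-4 + 4 \left(-4\right) + 4 \cdot 2^{2}\right) = -24 - 4 = -28$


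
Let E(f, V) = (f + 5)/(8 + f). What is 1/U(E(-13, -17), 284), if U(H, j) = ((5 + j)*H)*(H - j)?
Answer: -25/3264544 ≈ -7.6580e-6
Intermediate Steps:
E(f, V) = (5 + f)/(8 + f)
U(H, j) = H*(5 + j)*(H - j) (U(H, j) = (H*(5 + j))*(H - j) = H*(5 + j)*(H - j))
1/U(E(-13, -17), 284) = 1/(((5 - 13)/(8 - 13))*(-1*284**2 - 5*284 + 5*((5 - 13)/(8 - 13)) + ((5 - 13)/(8 - 13))*284)) = 1/((-8/(-5))*(-1*80656 - 1420 + 5*(-8/(-5)) + (-8/(-5))*284)) = 1/((-1/5*(-8))*(-80656 - 1420 + 5*(-1/5*(-8)) - 1/5*(-8)*284)) = 1/(8*(-80656 - 1420 + 5*(8/5) + (8/5)*284)/5) = 1/(8*(-80656 - 1420 + 8 + 2272/5)/5) = 1/((8/5)*(-408068/5)) = 1/(-3264544/25) = -25/3264544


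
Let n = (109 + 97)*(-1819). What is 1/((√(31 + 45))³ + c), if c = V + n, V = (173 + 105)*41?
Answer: -90829/32999519220 - 19*√19/16499759610 ≈ -2.7575e-6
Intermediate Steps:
V = 11398 (V = 278*41 = 11398)
n = -374714 (n = 206*(-1819) = -374714)
c = -363316 (c = 11398 - 374714 = -363316)
1/((√(31 + 45))³ + c) = 1/((√(31 + 45))³ - 363316) = 1/((√76)³ - 363316) = 1/((2*√19)³ - 363316) = 1/(152*√19 - 363316) = 1/(-363316 + 152*√19)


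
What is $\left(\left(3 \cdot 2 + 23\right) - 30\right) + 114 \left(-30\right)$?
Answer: $-3421$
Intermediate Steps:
$\left(\left(3 \cdot 2 + 23\right) - 30\right) + 114 \left(-30\right) = \left(\left(6 + 23\right) - 30\right) - 3420 = \left(29 - 30\right) - 3420 = -1 - 3420 = -3421$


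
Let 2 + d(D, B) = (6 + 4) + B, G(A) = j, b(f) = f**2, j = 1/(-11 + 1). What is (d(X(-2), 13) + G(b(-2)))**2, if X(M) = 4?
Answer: 43681/100 ≈ 436.81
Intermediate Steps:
j = -1/10 (j = 1/(-10) = -1/10 ≈ -0.10000)
G(A) = -1/10
d(D, B) = 8 + B (d(D, B) = -2 + ((6 + 4) + B) = -2 + (10 + B) = 8 + B)
(d(X(-2), 13) + G(b(-2)))**2 = ((8 + 13) - 1/10)**2 = (21 - 1/10)**2 = (209/10)**2 = 43681/100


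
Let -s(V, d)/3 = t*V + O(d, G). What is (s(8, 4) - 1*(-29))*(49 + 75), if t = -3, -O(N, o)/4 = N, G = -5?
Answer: 18476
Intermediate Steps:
O(N, o) = -4*N
s(V, d) = 9*V + 12*d (s(V, d) = -3*(-3*V - 4*d) = -3*(-4*d - 3*V) = 9*V + 12*d)
(s(8, 4) - 1*(-29))*(49 + 75) = ((9*8 + 12*4) - 1*(-29))*(49 + 75) = ((72 + 48) + 29)*124 = (120 + 29)*124 = 149*124 = 18476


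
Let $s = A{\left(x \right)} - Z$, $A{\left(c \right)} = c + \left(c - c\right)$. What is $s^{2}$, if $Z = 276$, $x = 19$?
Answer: $66049$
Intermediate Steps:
$A{\left(c \right)} = c$ ($A{\left(c \right)} = c + 0 = c$)
$s = -257$ ($s = 19 - 276 = -257$)
$s^{2} = \left(-257\right)^{2} = 66049$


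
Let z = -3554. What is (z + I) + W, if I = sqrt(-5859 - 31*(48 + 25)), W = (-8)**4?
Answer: 542 + I*sqrt(8122) ≈ 542.0 + 90.122*I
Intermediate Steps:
W = 4096
I = I*sqrt(8122) (I = sqrt(-5859 - 31*73) = sqrt(-5859 - 2263) = sqrt(-8122) = I*sqrt(8122) ≈ 90.122*I)
(z + I) + W = (-3554 + I*sqrt(8122)) + 4096 = 542 + I*sqrt(8122)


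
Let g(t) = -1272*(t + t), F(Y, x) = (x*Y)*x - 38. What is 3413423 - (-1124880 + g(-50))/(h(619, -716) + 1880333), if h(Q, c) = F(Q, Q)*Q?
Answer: 125284749203401829/36703552183 ≈ 3.4134e+6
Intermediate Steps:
F(Y, x) = -38 + Y*x**2 (F(Y, x) = (Y*x)*x - 38 = Y*x**2 - 38 = -38 + Y*x**2)
g(t) = -2544*t
h(Q, c) = Q*(-38 + Q**3) (h(Q, c) = (-38 + Q*Q**2)*Q = (-38 + Q**3)*Q = Q*(-38 + Q**3))
3413423 - (-1124880 + g(-50))/(h(619, -716) + 1880333) = 3413423 - (-1124880 - 2544*(-50))/(619*(-38 + 619**3) + 1880333) = 3413423 - (-1124880 + 127200)/(619*(-38 + 237176659) + 1880333) = 3413423 - (-997680)/(619*237176621 + 1880333) = 3413423 - (-997680)/(146812328399 + 1880333) = 3413423 - (-997680)/146814208732 = 3413423 - 1*(-249420/36703552183) = 3413423 + 249420/36703552183 = 125284749203401829/36703552183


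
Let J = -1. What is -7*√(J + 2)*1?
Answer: -7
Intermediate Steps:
-7*√(J + 2)*1 = -7*√(-1 + 2)*1 = -7*√1*1 = -7*1*1 = -7*1 = -7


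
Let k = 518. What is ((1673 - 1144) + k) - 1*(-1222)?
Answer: 2269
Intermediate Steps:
((1673 - 1144) + k) - 1*(-1222) = ((1673 - 1144) + 518) - 1*(-1222) = (529 + 518) + 1222 = 1047 + 1222 = 2269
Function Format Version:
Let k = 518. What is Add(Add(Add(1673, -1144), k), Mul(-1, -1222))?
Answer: 2269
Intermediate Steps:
Add(Add(Add(1673, -1144), k), Mul(-1, -1222)) = Add(Add(Add(1673, -1144), 518), Mul(-1, -1222)) = Add(Add(529, 518), 1222) = Add(1047, 1222) = 2269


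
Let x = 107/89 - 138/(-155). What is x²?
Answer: 833303689/190302025 ≈ 4.3788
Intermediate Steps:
x = 28867/13795 (x = 107*(1/89) - 138*(-1/155) = 107/89 + 138/155 = 28867/13795 ≈ 2.0926)
x² = (28867/13795)² = 833303689/190302025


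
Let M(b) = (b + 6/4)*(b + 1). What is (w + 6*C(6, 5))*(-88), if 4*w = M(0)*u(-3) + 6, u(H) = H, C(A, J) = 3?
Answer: -1617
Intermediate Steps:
M(b) = (1 + b)*(3/2 + b) (M(b) = (b + 6*(1/4))*(1 + b) = (b + 3/2)*(1 + b) = (3/2 + b)*(1 + b) = (1 + b)*(3/2 + b))
w = 3/8 (w = ((3/2 + 0**2 + (5/2)*0)*(-3) + 6)/4 = ((3/2 + 0 + 0)*(-3) + 6)/4 = ((3/2)*(-3) + 6)/4 = (-9/2 + 6)/4 = (1/4)*(3/2) = 3/8 ≈ 0.37500)
(w + 6*C(6, 5))*(-88) = (3/8 + 6*3)*(-88) = (3/8 + 18)*(-88) = (147/8)*(-88) = -1617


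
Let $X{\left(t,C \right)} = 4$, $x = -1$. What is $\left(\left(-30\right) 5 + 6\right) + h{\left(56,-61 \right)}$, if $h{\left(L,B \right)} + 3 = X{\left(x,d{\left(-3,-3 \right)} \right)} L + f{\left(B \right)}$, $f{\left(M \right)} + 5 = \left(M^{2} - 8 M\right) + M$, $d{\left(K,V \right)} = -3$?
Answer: $4220$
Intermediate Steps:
$f{\left(M \right)} = -5 + M^{2} - 7 M$ ($f{\left(M \right)} = -5 + \left(\left(M^{2} - 8 M\right) + M\right) = -5 + \left(M^{2} - 7 M\right) = -5 + M^{2} - 7 M$)
$h{\left(L,B \right)} = -8 + B^{2} - 7 B + 4 L$ ($h{\left(L,B \right)} = -3 - \left(5 - B^{2} - 4 L + 7 B\right) = -3 + \left(-5 + B^{2} - 7 B + 4 L\right) = -8 + B^{2} - 7 B + 4 L$)
$\left(\left(-30\right) 5 + 6\right) + h{\left(56,-61 \right)} = \left(\left(-30\right) 5 + 6\right) + \left(-8 + \left(-61\right)^{2} - -427 + 4 \cdot 56\right) = \left(-150 + 6\right) + \left(-8 + 3721 + 427 + 224\right) = -144 + 4364 = 4220$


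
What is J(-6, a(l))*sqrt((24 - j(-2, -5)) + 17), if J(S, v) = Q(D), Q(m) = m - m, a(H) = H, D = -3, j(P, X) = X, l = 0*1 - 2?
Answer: 0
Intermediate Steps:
l = -2 (l = 0 - 2 = -2)
Q(m) = 0
J(S, v) = 0
J(-6, a(l))*sqrt((24 - j(-2, -5)) + 17) = 0*sqrt((24 - 1*(-5)) + 17) = 0*sqrt((24 + 5) + 17) = 0*sqrt(29 + 17) = 0*sqrt(46) = 0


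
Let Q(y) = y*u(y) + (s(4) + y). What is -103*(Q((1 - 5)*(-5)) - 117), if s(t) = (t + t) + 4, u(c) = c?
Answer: -32445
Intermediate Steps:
s(t) = 4 + 2*t (s(t) = 2*t + 4 = 4 + 2*t)
Q(y) = 12 + y + y² (Q(y) = y*y + ((4 + 2*4) + y) = y² + ((4 + 8) + y) = y² + (12 + y) = 12 + y + y²)
-103*(Q((1 - 5)*(-5)) - 117) = -103*((12 + (1 - 5)*(-5) + ((1 - 5)*(-5))²) - 117) = -103*((12 - 4*(-5) + (-4*(-5))²) - 117) = -103*((12 + 20 + 20²) - 117) = -103*((12 + 20 + 400) - 117) = -103*(432 - 117) = -103*315 = -32445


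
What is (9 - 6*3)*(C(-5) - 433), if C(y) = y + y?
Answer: 3987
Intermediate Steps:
C(y) = 2*y
(9 - 6*3)*(C(-5) - 433) = (9 - 6*3)*(2*(-5) - 433) = (9 - 18)*(-10 - 433) = -9*(-443) = 3987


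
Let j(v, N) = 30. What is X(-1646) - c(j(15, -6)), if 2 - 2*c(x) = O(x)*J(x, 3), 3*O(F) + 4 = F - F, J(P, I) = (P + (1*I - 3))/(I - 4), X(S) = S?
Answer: -1627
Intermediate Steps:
J(P, I) = (-3 + I + P)/(-4 + I) (J(P, I) = (P + (I - 3))/(-4 + I) = (P + (-3 + I))/(-4 + I) = (-3 + I + P)/(-4 + I))
O(F) = -4/3 (O(F) = -4/3 + (F - F)/3 = -4/3 + (1/3)*0 = -4/3 + 0 = -4/3)
c(x) = 1 - 2*x/3 (c(x) = 1 - (-2)*(-3 + 3 + x)/(-4 + 3)/3 = 1 - (-2)*x/(-1)/3 = 1 - (-2)*(-x)/3 = 1 - 2*x/3)
X(-1646) - c(j(15, -6)) = -1646 - (1 - 2/3*30) = -1646 - (1 - 20) = -1646 - 1*(-19) = -1646 + 19 = -1627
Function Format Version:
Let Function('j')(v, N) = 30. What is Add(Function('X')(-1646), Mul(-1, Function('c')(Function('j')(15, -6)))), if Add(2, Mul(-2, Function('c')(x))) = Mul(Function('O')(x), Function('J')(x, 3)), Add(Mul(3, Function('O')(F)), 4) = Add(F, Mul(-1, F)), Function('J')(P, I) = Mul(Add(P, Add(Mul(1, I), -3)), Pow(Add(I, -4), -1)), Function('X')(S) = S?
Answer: -1627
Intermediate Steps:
Function('J')(P, I) = Mul(Pow(Add(-4, I), -1), Add(-3, I, P)) (Function('J')(P, I) = Mul(Add(P, Add(I, -3)), Pow(Add(-4, I), -1)) = Mul(Add(P, Add(-3, I)), Pow(Add(-4, I), -1)) = Mul(Add(-3, I, P), Pow(Add(-4, I), -1)) = Mul(Pow(Add(-4, I), -1), Add(-3, I, P)))
Function('O')(F) = Rational(-4, 3) (Function('O')(F) = Add(Rational(-4, 3), Mul(Rational(1, 3), Add(F, Mul(-1, F)))) = Add(Rational(-4, 3), Mul(Rational(1, 3), 0)) = Add(Rational(-4, 3), 0) = Rational(-4, 3))
Function('c')(x) = Add(1, Mul(Rational(-2, 3), x)) (Function('c')(x) = Add(1, Mul(Rational(-1, 2), Mul(Rational(-4, 3), Mul(Pow(Add(-4, 3), -1), Add(-3, 3, x))))) = Add(1, Mul(Rational(-1, 2), Mul(Rational(-4, 3), Mul(Pow(-1, -1), x)))) = Add(1, Mul(Rational(-1, 2), Mul(Rational(-4, 3), Mul(-1, x)))) = Add(1, Mul(Rational(-1, 2), Mul(Rational(4, 3), x))) = Add(1, Mul(Rational(-2, 3), x)))
Add(Function('X')(-1646), Mul(-1, Function('c')(Function('j')(15, -6)))) = Add(-1646, Mul(-1, Add(1, Mul(Rational(-2, 3), 30)))) = Add(-1646, Mul(-1, Add(1, -20))) = Add(-1646, Mul(-1, -19)) = Add(-1646, 19) = -1627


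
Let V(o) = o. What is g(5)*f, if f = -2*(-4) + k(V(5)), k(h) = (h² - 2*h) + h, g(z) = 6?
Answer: 168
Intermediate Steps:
k(h) = h² - h
f = 28 (f = -2*(-4) + 5*(-1 + 5) = 8 + 5*4 = 8 + 20 = 28)
g(5)*f = 6*28 = 168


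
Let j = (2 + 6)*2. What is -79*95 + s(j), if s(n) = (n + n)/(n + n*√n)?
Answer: -37523/5 ≈ -7504.6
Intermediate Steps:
j = 16 (j = 8*2 = 16)
s(n) = 2*n/(n + n^(3/2)) (s(n) = (2*n)/(n + n^(3/2)) = 2*n/(n + n^(3/2)))
-79*95 + s(j) = -79*95 + 2*16/(16 + 16^(3/2)) = -7505 + 2*16/(16 + 64) = -7505 + 2*16/80 = -7505 + 2*16*(1/80) = -7505 + ⅖ = -37523/5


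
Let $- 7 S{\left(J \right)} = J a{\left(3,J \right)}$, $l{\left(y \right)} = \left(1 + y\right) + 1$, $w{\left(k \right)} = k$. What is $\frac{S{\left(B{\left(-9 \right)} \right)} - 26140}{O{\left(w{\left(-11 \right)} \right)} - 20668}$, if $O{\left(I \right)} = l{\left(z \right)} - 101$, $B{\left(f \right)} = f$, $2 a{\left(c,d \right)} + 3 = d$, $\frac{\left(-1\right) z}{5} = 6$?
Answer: $\frac{183034}{145579} \approx 1.2573$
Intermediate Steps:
$z = -30$ ($z = \left(-5\right) 6 = -30$)
$a{\left(c,d \right)} = - \frac{3}{2} + \frac{d}{2}$
$l{\left(y \right)} = 2 + y$
$O{\left(I \right)} = -129$ ($O{\left(I \right)} = \left(2 - 30\right) - 101 = -28 - 101 = -129$)
$S{\left(J \right)} = - \frac{J \left(- \frac{3}{2} + \frac{J}{2}\right)}{7}$
$\frac{S{\left(B{\left(-9 \right)} \right)} - 26140}{O{\left(w{\left(-11 \right)} \right)} - 20668} = \frac{\frac{1}{14} \left(-9\right) \left(3 - -9\right) - 26140}{-129 - 20668} = \frac{\frac{1}{14} \left(-9\right) \left(3 + 9\right) - 26140}{-20797} = \left(\frac{1}{14} \left(-9\right) 12 - 26140\right) \left(- \frac{1}{20797}\right) = \left(- \frac{54}{7} - 26140\right) \left(- \frac{1}{20797}\right) = \left(- \frac{183034}{7}\right) \left(- \frac{1}{20797}\right) = \frac{183034}{145579}$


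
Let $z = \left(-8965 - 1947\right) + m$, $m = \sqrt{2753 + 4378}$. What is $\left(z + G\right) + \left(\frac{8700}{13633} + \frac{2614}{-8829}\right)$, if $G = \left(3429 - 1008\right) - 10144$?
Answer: $- \frac{2242974706057}{120365757} + \sqrt{7131} \approx -18550.0$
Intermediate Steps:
$m = \sqrt{7131} \approx 84.445$
$G = -7723$ ($G = 2421 - 10144 = -7723$)
$z = -10912 + \sqrt{7131}$ ($z = \left(-8965 - 1947\right) + \sqrt{7131} = -10912 + \sqrt{7131} \approx -10828.0$)
$\left(z + G\right) + \left(\frac{8700}{13633} + \frac{2614}{-8829}\right) = \left(\left(-10912 + \sqrt{7131}\right) - 7723\right) + \left(\frac{8700}{13633} + \frac{2614}{-8829}\right) = \left(-18635 + \sqrt{7131}\right) + \left(8700 \cdot \frac{1}{13633} + 2614 \left(- \frac{1}{8829}\right)\right) = \left(-18635 + \sqrt{7131}\right) + \left(\frac{8700}{13633} - \frac{2614}{8829}\right) = \left(-18635 + \sqrt{7131}\right) + \frac{41175638}{120365757} = - \frac{2242974706057}{120365757} + \sqrt{7131}$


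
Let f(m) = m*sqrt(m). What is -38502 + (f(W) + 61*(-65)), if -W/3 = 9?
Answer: -42467 - 81*I*sqrt(3) ≈ -42467.0 - 140.3*I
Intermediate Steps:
W = -27 (W = -3*9 = -27)
f(m) = m**(3/2)
-38502 + (f(W) + 61*(-65)) = -38502 + ((-27)**(3/2) + 61*(-65)) = -38502 + (-81*I*sqrt(3) - 3965) = -38502 + (-3965 - 81*I*sqrt(3)) = -42467 - 81*I*sqrt(3)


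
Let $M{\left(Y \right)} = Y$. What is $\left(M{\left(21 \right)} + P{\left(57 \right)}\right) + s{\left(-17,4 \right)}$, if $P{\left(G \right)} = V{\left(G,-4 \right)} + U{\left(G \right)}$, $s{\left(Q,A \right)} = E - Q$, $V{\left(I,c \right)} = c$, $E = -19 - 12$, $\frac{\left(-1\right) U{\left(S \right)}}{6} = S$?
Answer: $-339$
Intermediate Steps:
$U{\left(S \right)} = - 6 S$
$E = -31$ ($E = -19 - 12 = -31$)
$s{\left(Q,A \right)} = -31 - Q$
$P{\left(G \right)} = -4 - 6 G$
$\left(M{\left(21 \right)} + P{\left(57 \right)}\right) + s{\left(-17,4 \right)} = \left(21 - 346\right) - 14 = -325 - 14 = -339$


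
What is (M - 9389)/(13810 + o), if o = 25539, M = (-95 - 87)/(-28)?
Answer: -18765/78698 ≈ -0.23844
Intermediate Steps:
M = 13/2 (M = -1/28*(-182) = 13/2 ≈ 6.5000)
(M - 9389)/(13810 + o) = (13/2 - 9389)/(13810 + 25539) = -18765/2/39349 = -18765/2*1/39349 = -18765/78698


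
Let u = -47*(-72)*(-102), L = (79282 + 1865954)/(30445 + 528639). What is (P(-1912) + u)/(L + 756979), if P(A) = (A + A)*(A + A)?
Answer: 997811750984/52902099059 ≈ 18.861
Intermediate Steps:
L = 486309/139771 (L = 1945236/559084 = 1945236*(1/559084) = 486309/139771 ≈ 3.4793)
P(A) = 4*A² (P(A) = (2*A)*(2*A) = 4*A²)
u = -345168 (u = 3384*(-102) = -345168)
(P(-1912) + u)/(L + 756979) = (4*(-1912)² - 345168)/(486309/139771 + 756979) = (4*3655744 - 345168)/(105804198118/139771) = (14622976 - 345168)*(139771/105804198118) = 14277808*(139771/105804198118) = 997811750984/52902099059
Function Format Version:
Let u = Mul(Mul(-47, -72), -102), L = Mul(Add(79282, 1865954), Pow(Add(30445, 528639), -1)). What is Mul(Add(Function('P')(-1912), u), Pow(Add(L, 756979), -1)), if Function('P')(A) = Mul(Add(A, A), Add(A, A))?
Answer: Rational(997811750984, 52902099059) ≈ 18.861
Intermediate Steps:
L = Rational(486309, 139771) (L = Mul(1945236, Pow(559084, -1)) = Mul(1945236, Rational(1, 559084)) = Rational(486309, 139771) ≈ 3.4793)
Function('P')(A) = Mul(4, Pow(A, 2)) (Function('P')(A) = Mul(Mul(2, A), Mul(2, A)) = Mul(4, Pow(A, 2)))
u = -345168 (u = Mul(3384, -102) = -345168)
Mul(Add(Function('P')(-1912), u), Pow(Add(L, 756979), -1)) = Mul(Add(Mul(4, Pow(-1912, 2)), -345168), Pow(Add(Rational(486309, 139771), 756979), -1)) = Mul(Add(Mul(4, 3655744), -345168), Pow(Rational(105804198118, 139771), -1)) = Mul(Add(14622976, -345168), Rational(139771, 105804198118)) = Mul(14277808, Rational(139771, 105804198118)) = Rational(997811750984, 52902099059)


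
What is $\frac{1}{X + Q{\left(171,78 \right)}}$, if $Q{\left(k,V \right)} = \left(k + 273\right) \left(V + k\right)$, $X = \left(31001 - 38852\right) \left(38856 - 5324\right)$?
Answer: $- \frac{1}{263149176} \approx -3.8001 \cdot 10^{-9}$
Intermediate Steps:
$X = -263259732$ ($X = \left(-7851\right) 33532 = -263259732$)
$Q{\left(k,V \right)} = \left(273 + k\right) \left(V + k\right)$
$\frac{1}{X + Q{\left(171,78 \right)}} = \frac{1}{-263259732 + \left(171^{2} + 273 \cdot 78 + 273 \cdot 171 + 78 \cdot 171\right)} = \frac{1}{-263259732 + \left(29241 + 21294 + 46683 + 13338\right)} = \frac{1}{-263259732 + 110556} = \frac{1}{-263149176} = - \frac{1}{263149176}$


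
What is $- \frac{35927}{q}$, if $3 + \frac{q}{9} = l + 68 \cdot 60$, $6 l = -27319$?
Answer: $\frac{71854}{8571} \approx 8.3834$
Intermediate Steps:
$l = - \frac{27319}{6}$ ($l = \frac{1}{6} \left(-27319\right) = - \frac{27319}{6} \approx -4553.2$)
$q = - \frac{8571}{2}$ ($q = -27 + 9 \left(- \frac{27319}{6} + 68 \cdot 60\right) = -27 + 9 \left(- \frac{27319}{6} + 4080\right) = -27 + 9 \left(- \frac{2839}{6}\right) = -27 - \frac{8517}{2} = - \frac{8571}{2} \approx -4285.5$)
$- \frac{35927}{q} = - \frac{35927}{- \frac{8571}{2}} = \left(-35927\right) \left(- \frac{2}{8571}\right) = \frac{71854}{8571}$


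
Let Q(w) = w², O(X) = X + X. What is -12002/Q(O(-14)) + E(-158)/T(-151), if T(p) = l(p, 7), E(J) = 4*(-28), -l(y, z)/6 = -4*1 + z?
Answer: -32057/3528 ≈ -9.0865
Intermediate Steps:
l(y, z) = 24 - 6*z (l(y, z) = -6*(-4*1 + z) = -6*(-4 + z) = 24 - 6*z)
O(X) = 2*X
E(J) = -112
T(p) = -18 (T(p) = 24 - 6*7 = 24 - 42 = -18)
-12002/Q(O(-14)) + E(-158)/T(-151) = -12002/((2*(-14))²) - 112/(-18) = -12002/((-28)²) - 112*(-1/18) = -12002/784 + 56/9 = -12002*1/784 + 56/9 = -6001/392 + 56/9 = -32057/3528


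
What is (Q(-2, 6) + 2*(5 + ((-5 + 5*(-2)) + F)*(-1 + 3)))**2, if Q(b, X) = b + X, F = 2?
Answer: 1444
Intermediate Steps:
Q(b, X) = X + b
(Q(-2, 6) + 2*(5 + ((-5 + 5*(-2)) + F)*(-1 + 3)))**2 = ((6 - 2) + 2*(5 + ((-5 + 5*(-2)) + 2)*(-1 + 3)))**2 = (4 + 2*(5 + ((-5 - 10) + 2)*2))**2 = (4 + 2*(5 + (-15 + 2)*2))**2 = (4 + 2*(5 - 13*2))**2 = (4 + 2*(5 - 26))**2 = (4 + 2*(-21))**2 = (4 - 42)**2 = (-38)**2 = 1444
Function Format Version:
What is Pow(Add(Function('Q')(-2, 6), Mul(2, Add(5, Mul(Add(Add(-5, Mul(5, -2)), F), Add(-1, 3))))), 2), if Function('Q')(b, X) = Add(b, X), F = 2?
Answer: 1444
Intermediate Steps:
Function('Q')(b, X) = Add(X, b)
Pow(Add(Function('Q')(-2, 6), Mul(2, Add(5, Mul(Add(Add(-5, Mul(5, -2)), F), Add(-1, 3))))), 2) = Pow(Add(Add(6, -2), Mul(2, Add(5, Mul(Add(Add(-5, Mul(5, -2)), 2), Add(-1, 3))))), 2) = Pow(Add(4, Mul(2, Add(5, Mul(Add(Add(-5, -10), 2), 2)))), 2) = Pow(Add(4, Mul(2, Add(5, Mul(Add(-15, 2), 2)))), 2) = Pow(Add(4, Mul(2, Add(5, Mul(-13, 2)))), 2) = Pow(Add(4, Mul(2, Add(5, -26))), 2) = Pow(Add(4, Mul(2, -21)), 2) = Pow(Add(4, -42), 2) = Pow(-38, 2) = 1444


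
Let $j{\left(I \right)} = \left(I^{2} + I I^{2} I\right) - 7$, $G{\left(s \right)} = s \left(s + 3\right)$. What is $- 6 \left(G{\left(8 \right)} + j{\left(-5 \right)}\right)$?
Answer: $-4386$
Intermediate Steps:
$G{\left(s \right)} = s \left(3 + s\right)$
$j{\left(I \right)} = -7 + I^{2} + I^{4}$ ($j{\left(I \right)} = \left(I^{2} + I^{3} I\right) - 7 = \left(I^{2} + I^{4}\right) - 7 = -7 + I^{2} + I^{4}$)
$- 6 \left(G{\left(8 \right)} + j{\left(-5 \right)}\right) = - 6 \left(8 \left(3 + 8\right) + \left(-7 + \left(-5\right)^{2} + \left(-5\right)^{4}\right)\right) = - 6 \left(8 \cdot 11 + \left(-7 + 25 + 625\right)\right) = - 6 \left(88 + 643\right) = \left(-6\right) 731 = -4386$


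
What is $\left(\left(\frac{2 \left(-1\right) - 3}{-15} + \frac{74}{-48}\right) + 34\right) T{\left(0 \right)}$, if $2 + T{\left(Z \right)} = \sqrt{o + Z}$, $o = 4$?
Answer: $0$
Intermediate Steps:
$T{\left(Z \right)} = -2 + \sqrt{4 + Z}$
$\left(\left(\frac{2 \left(-1\right) - 3}{-15} + \frac{74}{-48}\right) + 34\right) T{\left(0 \right)} = \left(\left(\frac{2 \left(-1\right) - 3}{-15} + \frac{74}{-48}\right) + 34\right) \left(-2 + \sqrt{4 + 0}\right) = \left(\left(\left(-2 - 3\right) \left(- \frac{1}{15}\right) + 74 \left(- \frac{1}{48}\right)\right) + 34\right) \left(-2 + \sqrt{4}\right) = \left(\left(\left(-5\right) \left(- \frac{1}{15}\right) - \frac{37}{24}\right) + 34\right) \left(-2 + 2\right) = \left(\left(\frac{1}{3} - \frac{37}{24}\right) + 34\right) 0 = \left(- \frac{29}{24} + 34\right) 0 = \frac{787}{24} \cdot 0 = 0$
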